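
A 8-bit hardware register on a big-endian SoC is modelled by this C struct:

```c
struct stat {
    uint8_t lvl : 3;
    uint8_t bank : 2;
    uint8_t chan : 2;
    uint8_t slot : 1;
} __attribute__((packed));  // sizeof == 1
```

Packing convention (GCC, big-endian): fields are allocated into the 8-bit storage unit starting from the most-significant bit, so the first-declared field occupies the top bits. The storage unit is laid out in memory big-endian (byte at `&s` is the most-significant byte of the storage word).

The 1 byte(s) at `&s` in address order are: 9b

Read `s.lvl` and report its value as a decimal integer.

4

[0]=0x9b (big-endian) → word 0x9b
lvl:3 @ bit 5 → (0x9b>>5)&0x7 = 0x4  ←
bank:2 @ bit 3 → (0x9b>>3)&0x3 = 0x3
chan:2 @ bit 1 → (0x9b>>1)&0x3 = 0x1
slot:1 @ bit 0 → (0x9b>>0)&0x1 = 0x1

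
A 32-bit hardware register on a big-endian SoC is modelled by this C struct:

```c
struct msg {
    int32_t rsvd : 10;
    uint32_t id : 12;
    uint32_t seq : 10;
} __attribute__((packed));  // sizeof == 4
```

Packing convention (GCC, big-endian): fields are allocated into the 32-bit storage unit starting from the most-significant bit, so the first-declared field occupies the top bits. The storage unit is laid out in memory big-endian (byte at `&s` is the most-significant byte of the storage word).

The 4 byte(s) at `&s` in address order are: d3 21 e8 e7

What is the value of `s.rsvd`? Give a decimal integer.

-180

[0]=0xd3 [1]=0x21 [2]=0xe8 [3]=0xe7 (big-endian) → word 0xd321e8e7
rsvd:10 @ bit 22 → (0xd321e8e7>>22)&0x3ff = 0x34c  ←
id:12 @ bit 10 → (0xd321e8e7>>10)&0xfff = 0x87a
seq:10 @ bit 0 → (0xd321e8e7>>0)&0x3ff = 0xe7
rsvd signed 10b, MSB=1: 844 - 1024 = -180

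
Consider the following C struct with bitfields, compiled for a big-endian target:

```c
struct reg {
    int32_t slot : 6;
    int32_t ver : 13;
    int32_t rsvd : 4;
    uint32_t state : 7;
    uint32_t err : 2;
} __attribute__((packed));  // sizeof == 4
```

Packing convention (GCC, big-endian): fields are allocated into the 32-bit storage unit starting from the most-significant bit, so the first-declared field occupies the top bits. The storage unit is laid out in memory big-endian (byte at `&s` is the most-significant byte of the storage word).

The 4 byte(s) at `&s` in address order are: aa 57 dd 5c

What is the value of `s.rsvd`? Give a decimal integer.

[0]=0xaa [1]=0x57 [2]=0xdd [3]=0x5c (big-endian) → word 0xaa57dd5c
slot:6 @ bit 26 → (0xaa57dd5c>>26)&0x3f = 0x2a
ver:13 @ bit 13 → (0xaa57dd5c>>13)&0x1fff = 0x12be
rsvd:4 @ bit 9 → (0xaa57dd5c>>9)&0xf = 0xe  ←
state:7 @ bit 2 → (0xaa57dd5c>>2)&0x7f = 0x57
err:2 @ bit 0 → (0xaa57dd5c>>0)&0x3 = 0x0
rsvd signed 4b, MSB=1: 14 - 16 = -2

-2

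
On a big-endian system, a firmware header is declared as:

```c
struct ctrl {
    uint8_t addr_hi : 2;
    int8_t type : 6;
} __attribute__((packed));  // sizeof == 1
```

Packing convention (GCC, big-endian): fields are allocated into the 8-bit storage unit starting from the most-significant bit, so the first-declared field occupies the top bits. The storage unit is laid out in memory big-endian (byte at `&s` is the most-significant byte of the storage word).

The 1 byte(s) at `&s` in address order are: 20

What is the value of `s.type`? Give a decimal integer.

-32

[0]=0x20 (big-endian) → word 0x20
addr_hi [6+:2] = (word>>6) & 0x3 = 0
type [0+:6] = (word>>0) & 0x3f = 32  ←
type signed 6b, MSB=1: 32 - 64 = -32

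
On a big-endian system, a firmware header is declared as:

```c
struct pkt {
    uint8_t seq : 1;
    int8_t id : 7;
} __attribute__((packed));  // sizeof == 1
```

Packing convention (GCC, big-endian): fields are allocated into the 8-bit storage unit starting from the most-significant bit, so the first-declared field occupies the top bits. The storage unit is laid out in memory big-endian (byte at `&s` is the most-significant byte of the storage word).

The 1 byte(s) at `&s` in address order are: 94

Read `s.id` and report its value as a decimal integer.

20

[0]=0x94 (big-endian) → word 0x94
seq:1 @ bit 7 → (0x94>>7)&0x1 = 0x1
id:7 @ bit 0 → (0x94>>0)&0x7f = 0x14  ←
id signed 7b, MSB=0: value = 20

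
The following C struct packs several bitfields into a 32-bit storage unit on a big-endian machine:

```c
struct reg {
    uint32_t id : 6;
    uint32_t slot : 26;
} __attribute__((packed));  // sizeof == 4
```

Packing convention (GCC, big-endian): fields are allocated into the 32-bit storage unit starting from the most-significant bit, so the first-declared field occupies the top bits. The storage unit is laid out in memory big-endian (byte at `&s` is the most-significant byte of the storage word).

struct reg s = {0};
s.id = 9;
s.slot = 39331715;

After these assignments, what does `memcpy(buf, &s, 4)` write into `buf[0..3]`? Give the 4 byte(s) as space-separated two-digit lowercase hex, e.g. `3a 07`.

id (6b) val=9 bits=0x9 at bit 26: 0x24000000
slot (26b) val=39331715 bits=0x2582783 at bit 0: 0x26582783
word = 0x26582783 → big-endian bytes:
  [0]=0x26  [1]=0x58  [2]=0x27  [3]=0x83

26 58 27 83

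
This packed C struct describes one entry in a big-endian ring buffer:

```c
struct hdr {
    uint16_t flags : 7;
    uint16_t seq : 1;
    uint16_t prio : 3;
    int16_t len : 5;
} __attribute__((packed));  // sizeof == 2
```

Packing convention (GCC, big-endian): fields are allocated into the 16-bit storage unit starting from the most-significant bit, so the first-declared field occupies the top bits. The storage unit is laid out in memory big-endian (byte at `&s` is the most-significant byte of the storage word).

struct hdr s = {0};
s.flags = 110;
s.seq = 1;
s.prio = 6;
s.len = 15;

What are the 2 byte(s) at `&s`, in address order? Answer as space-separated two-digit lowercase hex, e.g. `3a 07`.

dd cf

flags:7 = 110 → 0x6e << 9 → word 0xdc00
seq:1 = 1 → 0x1 << 8 → word 0xdd00
prio:3 = 6 → 0x6 << 5 → word 0xddc0
len:5 = 15 → 0xf << 0 → word 0xddcf
word = 0xddcf → big-endian bytes:
  [0]=0xdd  [1]=0xcf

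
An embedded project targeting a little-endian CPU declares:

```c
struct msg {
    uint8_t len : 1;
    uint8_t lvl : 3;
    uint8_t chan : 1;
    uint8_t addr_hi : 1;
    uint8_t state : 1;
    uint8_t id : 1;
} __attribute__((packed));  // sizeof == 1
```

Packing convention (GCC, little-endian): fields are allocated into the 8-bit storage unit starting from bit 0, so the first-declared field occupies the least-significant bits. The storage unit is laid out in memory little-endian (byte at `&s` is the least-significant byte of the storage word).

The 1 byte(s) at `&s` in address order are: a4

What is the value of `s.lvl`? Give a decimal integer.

2

[0]=0xa4 (little-endian) → word 0xa4
len:1 @ bit 0 → (0xa4>>0)&0x1 = 0x0
lvl:3 @ bit 1 → (0xa4>>1)&0x7 = 0x2  ←
chan:1 @ bit 4 → (0xa4>>4)&0x1 = 0x0
addr_hi:1 @ bit 5 → (0xa4>>5)&0x1 = 0x1
state:1 @ bit 6 → (0xa4>>6)&0x1 = 0x0
id:1 @ bit 7 → (0xa4>>7)&0x1 = 0x1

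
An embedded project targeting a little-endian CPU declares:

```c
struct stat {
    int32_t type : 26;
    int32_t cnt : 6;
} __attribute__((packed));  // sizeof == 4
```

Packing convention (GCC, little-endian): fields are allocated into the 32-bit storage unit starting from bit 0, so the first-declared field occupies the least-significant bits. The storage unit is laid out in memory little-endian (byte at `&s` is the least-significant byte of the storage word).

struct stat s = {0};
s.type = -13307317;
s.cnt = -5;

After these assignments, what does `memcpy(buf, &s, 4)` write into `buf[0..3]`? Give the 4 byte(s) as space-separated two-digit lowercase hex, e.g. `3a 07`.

[0+:26] type=-13307317 & 0x3ffffff = 0x334f24b; word=0x0334f24b
[26+:6] cnt=-5 & 0x3f = 0x3b; word=0xef34f24b
word = 0xef34f24b → little-endian bytes:
  [0]=0x4b  [1]=0xf2  [2]=0x34  [3]=0xef

4b f2 34 ef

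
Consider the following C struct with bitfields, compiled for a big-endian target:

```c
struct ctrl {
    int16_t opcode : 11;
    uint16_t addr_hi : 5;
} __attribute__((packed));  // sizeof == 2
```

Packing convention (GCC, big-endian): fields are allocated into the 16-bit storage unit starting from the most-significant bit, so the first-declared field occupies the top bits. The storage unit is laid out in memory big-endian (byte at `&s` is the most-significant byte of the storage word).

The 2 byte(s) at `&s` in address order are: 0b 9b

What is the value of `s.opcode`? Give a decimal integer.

92

[0]=0x0b [1]=0x9b (big-endian) → word 0x0b9b
opcode [5+:11] = (word>>5) & 0x7ff = 92  ←
addr_hi [0+:5] = (word>>0) & 0x1f = 27
opcode signed 11b, MSB=0: value = 92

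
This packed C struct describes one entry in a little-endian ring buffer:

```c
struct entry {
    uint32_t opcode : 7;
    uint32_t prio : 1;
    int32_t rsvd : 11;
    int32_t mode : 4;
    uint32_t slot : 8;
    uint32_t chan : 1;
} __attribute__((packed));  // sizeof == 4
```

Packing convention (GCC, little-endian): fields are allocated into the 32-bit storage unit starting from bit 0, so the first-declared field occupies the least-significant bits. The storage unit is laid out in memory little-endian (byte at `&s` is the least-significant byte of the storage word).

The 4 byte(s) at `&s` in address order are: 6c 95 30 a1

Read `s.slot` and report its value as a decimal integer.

66

[0]=0x6c [1]=0x95 [2]=0x30 [3]=0xa1 (little-endian) → word 0xa130956c
opcode:7 @ bit 0 → (0xa130956c>>0)&0x7f = 0x6c
prio:1 @ bit 7 → (0xa130956c>>7)&0x1 = 0x0
rsvd:11 @ bit 8 → (0xa130956c>>8)&0x7ff = 0x95
mode:4 @ bit 19 → (0xa130956c>>19)&0xf = 0x6
slot:8 @ bit 23 → (0xa130956c>>23)&0xff = 0x42  ←
chan:1 @ bit 31 → (0xa130956c>>31)&0x1 = 0x1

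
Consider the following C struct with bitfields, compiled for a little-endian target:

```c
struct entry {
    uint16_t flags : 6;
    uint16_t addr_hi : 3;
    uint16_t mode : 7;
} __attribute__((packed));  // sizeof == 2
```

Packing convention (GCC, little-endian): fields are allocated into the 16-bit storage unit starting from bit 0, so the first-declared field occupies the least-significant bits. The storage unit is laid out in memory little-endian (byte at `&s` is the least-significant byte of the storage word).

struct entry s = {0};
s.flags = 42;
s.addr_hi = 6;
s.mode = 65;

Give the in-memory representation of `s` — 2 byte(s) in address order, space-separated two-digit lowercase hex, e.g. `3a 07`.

aa 83

flags (6b) val=42 bits=0x2a at bit 0: 0x002a
addr_hi (3b) val=6 bits=0x6 at bit 6: 0x01aa
mode (7b) val=65 bits=0x41 at bit 9: 0x83aa
word = 0x83aa → little-endian bytes:
  [0]=0xaa  [1]=0x83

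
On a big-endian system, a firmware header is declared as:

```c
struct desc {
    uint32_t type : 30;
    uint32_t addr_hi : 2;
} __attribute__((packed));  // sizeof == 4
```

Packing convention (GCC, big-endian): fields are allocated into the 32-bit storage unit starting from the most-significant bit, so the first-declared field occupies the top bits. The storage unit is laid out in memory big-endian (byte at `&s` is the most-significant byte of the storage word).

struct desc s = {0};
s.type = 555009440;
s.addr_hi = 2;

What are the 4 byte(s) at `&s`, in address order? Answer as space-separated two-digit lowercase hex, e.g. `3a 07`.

84 53 16 82

[2+:30] type=555009440 & 0x3fffffff = 0x2114c5a0; word=0x84531680
[0+:2] addr_hi=2 & 0x3 = 0x2; word=0x84531682
word = 0x84531682 → big-endian bytes:
  [0]=0x84  [1]=0x53  [2]=0x16  [3]=0x82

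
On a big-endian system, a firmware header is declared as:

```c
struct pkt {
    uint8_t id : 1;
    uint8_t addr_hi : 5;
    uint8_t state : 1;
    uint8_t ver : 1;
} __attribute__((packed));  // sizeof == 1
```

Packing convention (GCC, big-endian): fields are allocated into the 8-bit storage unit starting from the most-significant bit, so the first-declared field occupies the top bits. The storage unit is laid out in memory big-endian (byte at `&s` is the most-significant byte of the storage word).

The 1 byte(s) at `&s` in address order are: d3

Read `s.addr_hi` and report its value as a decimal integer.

20

[0]=0xd3 (big-endian) → word 0xd3
id:1 @ bit 7 → (0xd3>>7)&0x1 = 0x1
addr_hi:5 @ bit 2 → (0xd3>>2)&0x1f = 0x14  ←
state:1 @ bit 1 → (0xd3>>1)&0x1 = 0x1
ver:1 @ bit 0 → (0xd3>>0)&0x1 = 0x1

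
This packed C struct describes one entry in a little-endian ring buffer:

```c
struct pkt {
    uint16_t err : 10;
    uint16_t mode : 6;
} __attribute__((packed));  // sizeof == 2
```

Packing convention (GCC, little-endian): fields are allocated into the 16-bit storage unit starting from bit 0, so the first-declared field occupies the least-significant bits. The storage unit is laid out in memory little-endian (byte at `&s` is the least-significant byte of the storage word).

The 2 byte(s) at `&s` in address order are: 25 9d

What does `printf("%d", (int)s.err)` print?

293

[0]=0x25 [1]=0x9d (little-endian) → word 0x9d25
err:10 @ bit 0 → (0x9d25>>0)&0x3ff = 0x125  ←
mode:6 @ bit 10 → (0x9d25>>10)&0x3f = 0x27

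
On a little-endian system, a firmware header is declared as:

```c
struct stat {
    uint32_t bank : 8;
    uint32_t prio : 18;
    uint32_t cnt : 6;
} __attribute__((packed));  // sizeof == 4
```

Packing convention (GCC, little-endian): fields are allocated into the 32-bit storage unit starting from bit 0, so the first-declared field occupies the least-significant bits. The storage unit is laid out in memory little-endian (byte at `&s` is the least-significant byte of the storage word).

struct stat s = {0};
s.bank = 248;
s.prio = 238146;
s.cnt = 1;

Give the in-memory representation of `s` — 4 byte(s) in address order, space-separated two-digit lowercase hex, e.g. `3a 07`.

[0+:8] bank=248 & 0xff = 0xf8; word=0x000000f8
[8+:18] prio=238146 & 0x3ffff = 0x3a242; word=0x03a242f8
[26+:6] cnt=1 & 0x3f = 0x1; word=0x07a242f8
word = 0x07a242f8 → little-endian bytes:
  [0]=0xf8  [1]=0x42  [2]=0xa2  [3]=0x07

f8 42 a2 07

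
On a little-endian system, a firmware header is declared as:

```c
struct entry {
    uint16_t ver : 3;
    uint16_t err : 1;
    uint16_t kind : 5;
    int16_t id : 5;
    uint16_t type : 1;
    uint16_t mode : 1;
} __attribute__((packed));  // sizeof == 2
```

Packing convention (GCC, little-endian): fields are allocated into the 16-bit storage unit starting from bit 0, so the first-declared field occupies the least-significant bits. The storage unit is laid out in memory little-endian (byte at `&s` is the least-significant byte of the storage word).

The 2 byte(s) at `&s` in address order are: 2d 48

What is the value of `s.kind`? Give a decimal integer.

[0]=0x2d [1]=0x48 (little-endian) → word 0x482d
ver [0+:3] = (word>>0) & 0x7 = 5
err [3+:1] = (word>>3) & 0x1 = 1
kind [4+:5] = (word>>4) & 0x1f = 2  ←
id [9+:5] = (word>>9) & 0x1f = 4
type [14+:1] = (word>>14) & 0x1 = 1
mode [15+:1] = (word>>15) & 0x1 = 0

2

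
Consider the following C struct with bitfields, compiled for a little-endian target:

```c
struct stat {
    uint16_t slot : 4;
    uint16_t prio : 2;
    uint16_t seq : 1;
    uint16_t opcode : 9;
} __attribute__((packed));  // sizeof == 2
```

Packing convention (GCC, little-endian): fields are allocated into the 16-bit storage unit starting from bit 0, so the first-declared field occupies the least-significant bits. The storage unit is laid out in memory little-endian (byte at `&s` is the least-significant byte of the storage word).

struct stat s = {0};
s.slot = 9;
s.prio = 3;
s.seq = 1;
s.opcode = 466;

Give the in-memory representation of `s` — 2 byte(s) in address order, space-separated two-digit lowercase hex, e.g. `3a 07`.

79 e9

slot:4 = 9 → 0x9 << 0 → word 0x0009
prio:2 = 3 → 0x3 << 4 → word 0x0039
seq:1 = 1 → 0x1 << 6 → word 0x0079
opcode:9 = 466 → 0x1d2 << 7 → word 0xe979
word = 0xe979 → little-endian bytes:
  [0]=0x79  [1]=0xe9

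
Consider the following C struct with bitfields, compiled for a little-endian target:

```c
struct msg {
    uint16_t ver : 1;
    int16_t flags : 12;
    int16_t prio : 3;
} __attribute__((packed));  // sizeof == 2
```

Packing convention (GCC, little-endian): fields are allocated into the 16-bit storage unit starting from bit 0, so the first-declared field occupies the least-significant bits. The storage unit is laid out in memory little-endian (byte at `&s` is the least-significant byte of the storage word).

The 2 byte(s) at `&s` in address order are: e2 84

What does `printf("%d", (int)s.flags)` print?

[0]=0xe2 [1]=0x84 (little-endian) → word 0x84e2
ver [0+:1] = (word>>0) & 0x1 = 0
flags [1+:12] = (word>>1) & 0xfff = 625  ←
prio [13+:3] = (word>>13) & 0x7 = 4
flags signed 12b, MSB=0: value = 625

625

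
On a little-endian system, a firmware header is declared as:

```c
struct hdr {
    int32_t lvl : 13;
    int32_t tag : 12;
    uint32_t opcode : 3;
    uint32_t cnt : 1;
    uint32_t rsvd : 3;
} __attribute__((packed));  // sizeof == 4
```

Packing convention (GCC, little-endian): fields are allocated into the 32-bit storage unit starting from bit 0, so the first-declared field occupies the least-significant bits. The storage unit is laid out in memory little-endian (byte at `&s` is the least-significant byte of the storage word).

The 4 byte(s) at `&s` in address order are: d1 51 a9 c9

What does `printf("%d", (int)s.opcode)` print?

4

[0]=0xd1 [1]=0x51 [2]=0xa9 [3]=0xc9 (little-endian) → word 0xc9a951d1
lvl [0+:13] = (word>>0) & 0x1fff = 4561
tag [13+:12] = (word>>13) & 0xfff = 3402
opcode [25+:3] = (word>>25) & 0x7 = 4  ←
cnt [28+:1] = (word>>28) & 0x1 = 0
rsvd [29+:3] = (word>>29) & 0x7 = 6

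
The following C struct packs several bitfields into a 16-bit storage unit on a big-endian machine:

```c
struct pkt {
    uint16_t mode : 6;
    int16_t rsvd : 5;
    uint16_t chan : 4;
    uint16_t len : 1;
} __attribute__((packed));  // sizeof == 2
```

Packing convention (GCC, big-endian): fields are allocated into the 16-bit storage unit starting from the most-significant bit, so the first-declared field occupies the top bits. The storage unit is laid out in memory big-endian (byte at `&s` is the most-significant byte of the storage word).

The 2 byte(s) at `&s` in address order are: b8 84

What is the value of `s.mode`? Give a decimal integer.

[0]=0xb8 [1]=0x84 (big-endian) → word 0xb884
mode [10+:6] = (word>>10) & 0x3f = 46  ←
rsvd [5+:5] = (word>>5) & 0x1f = 4
chan [1+:4] = (word>>1) & 0xf = 2
len [0+:1] = (word>>0) & 0x1 = 0

46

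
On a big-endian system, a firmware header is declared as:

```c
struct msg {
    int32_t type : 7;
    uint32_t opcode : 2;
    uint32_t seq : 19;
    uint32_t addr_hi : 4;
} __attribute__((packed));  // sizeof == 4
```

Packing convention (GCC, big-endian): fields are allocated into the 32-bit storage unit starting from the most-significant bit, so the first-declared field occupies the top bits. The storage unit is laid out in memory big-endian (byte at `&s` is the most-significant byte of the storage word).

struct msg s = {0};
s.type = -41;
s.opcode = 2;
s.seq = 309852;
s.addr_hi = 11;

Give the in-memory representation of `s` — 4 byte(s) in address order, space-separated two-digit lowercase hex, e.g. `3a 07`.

af 4b a5 cb

type:7 = -41 → 0x57 << 25 → word 0xae000000
opcode:2 = 2 → 0x2 << 23 → word 0xaf000000
seq:19 = 309852 → 0x4ba5c << 4 → word 0xaf4ba5c0
addr_hi:4 = 11 → 0xb << 0 → word 0xaf4ba5cb
word = 0xaf4ba5cb → big-endian bytes:
  [0]=0xaf  [1]=0x4b  [2]=0xa5  [3]=0xcb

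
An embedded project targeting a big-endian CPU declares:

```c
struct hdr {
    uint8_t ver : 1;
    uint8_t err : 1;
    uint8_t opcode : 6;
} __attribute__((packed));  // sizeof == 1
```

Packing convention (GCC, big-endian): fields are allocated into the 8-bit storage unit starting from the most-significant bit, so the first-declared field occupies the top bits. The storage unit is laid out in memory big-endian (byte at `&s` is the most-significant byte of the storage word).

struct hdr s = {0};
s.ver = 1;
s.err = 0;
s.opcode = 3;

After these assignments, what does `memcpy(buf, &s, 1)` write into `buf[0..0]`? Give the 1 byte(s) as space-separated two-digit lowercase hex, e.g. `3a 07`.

ver (1b) val=1 bits=0x1 at bit 7: 0x80
err (1b) val=0 bits=0x0 at bit 6: 0x80
opcode (6b) val=3 bits=0x3 at bit 0: 0x83
word = 0x83 → big-endian bytes:
  [0]=0x83

83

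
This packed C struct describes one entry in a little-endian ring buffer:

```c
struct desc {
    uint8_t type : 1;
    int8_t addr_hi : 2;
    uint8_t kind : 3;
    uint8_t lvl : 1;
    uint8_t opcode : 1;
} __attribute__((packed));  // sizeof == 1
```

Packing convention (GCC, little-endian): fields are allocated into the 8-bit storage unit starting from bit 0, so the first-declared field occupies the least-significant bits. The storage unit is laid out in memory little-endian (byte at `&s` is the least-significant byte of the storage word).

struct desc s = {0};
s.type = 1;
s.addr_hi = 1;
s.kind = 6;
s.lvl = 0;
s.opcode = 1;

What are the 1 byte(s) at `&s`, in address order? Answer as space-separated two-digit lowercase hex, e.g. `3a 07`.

b3

type:1 = 1 → 0x1 << 0 → word 0x01
addr_hi:2 = 1 → 0x1 << 1 → word 0x03
kind:3 = 6 → 0x6 << 3 → word 0x33
lvl:1 = 0 → 0x0 << 6 → word 0x33
opcode:1 = 1 → 0x1 << 7 → word 0xb3
word = 0xb3 → little-endian bytes:
  [0]=0xb3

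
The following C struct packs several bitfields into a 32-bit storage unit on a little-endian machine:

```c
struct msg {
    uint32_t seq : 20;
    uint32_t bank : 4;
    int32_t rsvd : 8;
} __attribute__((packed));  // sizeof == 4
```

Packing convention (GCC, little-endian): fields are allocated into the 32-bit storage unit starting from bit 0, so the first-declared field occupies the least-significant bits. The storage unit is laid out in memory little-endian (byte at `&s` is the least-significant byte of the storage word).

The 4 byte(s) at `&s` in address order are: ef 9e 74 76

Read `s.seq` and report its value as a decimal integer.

302831

[0]=0xef [1]=0x9e [2]=0x74 [3]=0x76 (little-endian) → word 0x76749eef
seq:20 @ bit 0 → (0x76749eef>>0)&0xfffff = 0x49eef  ←
bank:4 @ bit 20 → (0x76749eef>>20)&0xf = 0x7
rsvd:8 @ bit 24 → (0x76749eef>>24)&0xff = 0x76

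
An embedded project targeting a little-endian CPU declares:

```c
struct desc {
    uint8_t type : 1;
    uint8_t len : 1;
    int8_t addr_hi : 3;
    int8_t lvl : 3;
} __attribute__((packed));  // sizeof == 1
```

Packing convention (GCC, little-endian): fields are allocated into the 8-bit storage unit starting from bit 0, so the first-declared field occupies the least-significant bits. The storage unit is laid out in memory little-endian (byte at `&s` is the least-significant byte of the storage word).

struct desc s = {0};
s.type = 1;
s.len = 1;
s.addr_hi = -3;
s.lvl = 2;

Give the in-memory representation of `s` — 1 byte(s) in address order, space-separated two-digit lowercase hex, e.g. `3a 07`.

type (1b) val=1 bits=0x1 at bit 0: 0x01
len (1b) val=1 bits=0x1 at bit 1: 0x03
addr_hi (3b) val=-3 bits=0x5 at bit 2: 0x17
lvl (3b) val=2 bits=0x2 at bit 5: 0x57
word = 0x57 → little-endian bytes:
  [0]=0x57

57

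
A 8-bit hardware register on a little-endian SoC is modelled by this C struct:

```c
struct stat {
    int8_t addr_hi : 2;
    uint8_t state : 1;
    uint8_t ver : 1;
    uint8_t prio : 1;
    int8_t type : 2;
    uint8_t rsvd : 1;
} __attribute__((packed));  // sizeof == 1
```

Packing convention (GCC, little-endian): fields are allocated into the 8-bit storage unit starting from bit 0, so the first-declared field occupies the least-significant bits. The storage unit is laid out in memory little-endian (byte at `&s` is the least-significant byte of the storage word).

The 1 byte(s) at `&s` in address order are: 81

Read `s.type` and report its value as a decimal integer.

0

[0]=0x81 (little-endian) → word 0x81
addr_hi:2 @ bit 0 → (0x81>>0)&0x3 = 0x1
state:1 @ bit 2 → (0x81>>2)&0x1 = 0x0
ver:1 @ bit 3 → (0x81>>3)&0x1 = 0x0
prio:1 @ bit 4 → (0x81>>4)&0x1 = 0x0
type:2 @ bit 5 → (0x81>>5)&0x3 = 0x0  ←
rsvd:1 @ bit 7 → (0x81>>7)&0x1 = 0x1
type signed 2b, MSB=0: value = 0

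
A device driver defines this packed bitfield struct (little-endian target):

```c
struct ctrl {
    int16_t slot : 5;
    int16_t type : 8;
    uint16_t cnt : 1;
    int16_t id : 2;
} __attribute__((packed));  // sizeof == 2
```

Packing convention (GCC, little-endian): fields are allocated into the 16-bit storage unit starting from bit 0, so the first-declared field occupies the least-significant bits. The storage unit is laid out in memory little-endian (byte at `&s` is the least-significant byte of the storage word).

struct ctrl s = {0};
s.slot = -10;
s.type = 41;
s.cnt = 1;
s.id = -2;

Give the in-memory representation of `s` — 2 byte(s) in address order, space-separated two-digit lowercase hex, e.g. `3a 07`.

slot (5b) val=-10 bits=0x16 at bit 0: 0x0016
type (8b) val=41 bits=0x29 at bit 5: 0x0536
cnt (1b) val=1 bits=0x1 at bit 13: 0x2536
id (2b) val=-2 bits=0x2 at bit 14: 0xa536
word = 0xa536 → little-endian bytes:
  [0]=0x36  [1]=0xa5

36 a5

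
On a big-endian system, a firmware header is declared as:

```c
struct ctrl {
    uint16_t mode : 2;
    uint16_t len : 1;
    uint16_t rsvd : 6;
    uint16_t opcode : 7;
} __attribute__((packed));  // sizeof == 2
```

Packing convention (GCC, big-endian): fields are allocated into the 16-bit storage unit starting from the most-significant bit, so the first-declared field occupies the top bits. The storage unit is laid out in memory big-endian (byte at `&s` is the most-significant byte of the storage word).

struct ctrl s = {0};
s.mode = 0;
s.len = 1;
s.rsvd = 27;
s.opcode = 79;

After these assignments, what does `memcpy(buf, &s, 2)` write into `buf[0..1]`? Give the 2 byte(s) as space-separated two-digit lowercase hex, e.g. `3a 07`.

mode (2b) val=0 bits=0x0 at bit 14: 0x0000
len (1b) val=1 bits=0x1 at bit 13: 0x2000
rsvd (6b) val=27 bits=0x1b at bit 7: 0x2d80
opcode (7b) val=79 bits=0x4f at bit 0: 0x2dcf
word = 0x2dcf → big-endian bytes:
  [0]=0x2d  [1]=0xcf

2d cf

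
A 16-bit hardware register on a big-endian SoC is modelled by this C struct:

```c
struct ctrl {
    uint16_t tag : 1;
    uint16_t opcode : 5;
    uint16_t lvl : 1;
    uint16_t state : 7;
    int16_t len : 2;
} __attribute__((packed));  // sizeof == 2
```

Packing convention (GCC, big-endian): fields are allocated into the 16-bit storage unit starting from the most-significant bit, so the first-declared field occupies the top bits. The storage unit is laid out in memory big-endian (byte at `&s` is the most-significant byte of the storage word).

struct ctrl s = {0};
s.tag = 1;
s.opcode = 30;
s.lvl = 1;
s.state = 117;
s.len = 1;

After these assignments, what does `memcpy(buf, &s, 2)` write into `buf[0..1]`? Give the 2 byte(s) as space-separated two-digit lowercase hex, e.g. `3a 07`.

[15+:1] tag=1 & 0x1 = 0x1; word=0x8000
[10+:5] opcode=30 & 0x1f = 0x1e; word=0xf800
[9+:1] lvl=1 & 0x1 = 0x1; word=0xfa00
[2+:7] state=117 & 0x7f = 0x75; word=0xfbd4
[0+:2] len=1 & 0x3 = 0x1; word=0xfbd5
word = 0xfbd5 → big-endian bytes:
  [0]=0xfb  [1]=0xd5

fb d5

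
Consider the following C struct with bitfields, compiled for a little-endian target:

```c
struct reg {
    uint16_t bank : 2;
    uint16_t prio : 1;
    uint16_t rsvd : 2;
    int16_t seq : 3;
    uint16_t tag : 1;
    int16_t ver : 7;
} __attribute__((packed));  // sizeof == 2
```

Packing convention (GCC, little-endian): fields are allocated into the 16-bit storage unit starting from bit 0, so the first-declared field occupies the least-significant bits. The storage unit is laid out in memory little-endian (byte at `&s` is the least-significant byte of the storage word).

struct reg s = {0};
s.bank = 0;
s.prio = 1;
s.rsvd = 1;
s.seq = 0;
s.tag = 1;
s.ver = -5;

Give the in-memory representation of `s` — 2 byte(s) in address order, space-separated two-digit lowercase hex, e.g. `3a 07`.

0c f7

[0+:2] bank=0 & 0x3 = 0x0; word=0x0000
[2+:1] prio=1 & 0x1 = 0x1; word=0x0004
[3+:2] rsvd=1 & 0x3 = 0x1; word=0x000c
[5+:3] seq=0 & 0x7 = 0x0; word=0x000c
[8+:1] tag=1 & 0x1 = 0x1; word=0x010c
[9+:7] ver=-5 & 0x7f = 0x7b; word=0xf70c
word = 0xf70c → little-endian bytes:
  [0]=0x0c  [1]=0xf7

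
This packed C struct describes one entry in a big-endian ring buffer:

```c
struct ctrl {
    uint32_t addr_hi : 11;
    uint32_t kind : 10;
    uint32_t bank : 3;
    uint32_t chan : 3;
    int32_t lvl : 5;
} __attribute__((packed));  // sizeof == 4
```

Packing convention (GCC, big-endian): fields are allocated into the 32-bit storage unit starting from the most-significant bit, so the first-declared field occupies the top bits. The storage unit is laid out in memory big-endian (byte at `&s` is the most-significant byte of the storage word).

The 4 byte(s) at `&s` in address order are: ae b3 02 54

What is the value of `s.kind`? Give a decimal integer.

608

[0]=0xae [1]=0xb3 [2]=0x02 [3]=0x54 (big-endian) → word 0xaeb30254
addr_hi:11 @ bit 21 → (0xaeb30254>>21)&0x7ff = 0x575
kind:10 @ bit 11 → (0xaeb30254>>11)&0x3ff = 0x260  ←
bank:3 @ bit 8 → (0xaeb30254>>8)&0x7 = 0x2
chan:3 @ bit 5 → (0xaeb30254>>5)&0x7 = 0x2
lvl:5 @ bit 0 → (0xaeb30254>>0)&0x1f = 0x14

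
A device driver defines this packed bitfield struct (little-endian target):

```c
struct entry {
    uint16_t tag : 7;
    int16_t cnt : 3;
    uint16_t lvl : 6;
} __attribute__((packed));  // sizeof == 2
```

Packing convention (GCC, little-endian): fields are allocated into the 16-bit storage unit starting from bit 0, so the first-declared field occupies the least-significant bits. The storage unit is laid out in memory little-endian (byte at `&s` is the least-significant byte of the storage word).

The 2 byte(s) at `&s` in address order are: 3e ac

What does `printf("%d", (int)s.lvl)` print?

43

[0]=0x3e [1]=0xac (little-endian) → word 0xac3e
tag [0+:7] = (word>>0) & 0x7f = 62
cnt [7+:3] = (word>>7) & 0x7 = 0
lvl [10+:6] = (word>>10) & 0x3f = 43  ←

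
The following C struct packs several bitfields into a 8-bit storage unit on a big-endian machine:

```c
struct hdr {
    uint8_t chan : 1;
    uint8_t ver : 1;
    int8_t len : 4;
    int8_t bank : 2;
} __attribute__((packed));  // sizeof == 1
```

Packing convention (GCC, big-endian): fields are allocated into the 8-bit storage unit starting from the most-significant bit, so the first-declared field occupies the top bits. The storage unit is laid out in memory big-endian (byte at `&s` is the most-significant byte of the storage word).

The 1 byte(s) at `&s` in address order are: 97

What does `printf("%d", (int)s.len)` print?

[0]=0x97 (big-endian) → word 0x97
chan [7+:1] = (word>>7) & 0x1 = 1
ver [6+:1] = (word>>6) & 0x1 = 0
len [2+:4] = (word>>2) & 0xf = 5  ←
bank [0+:2] = (word>>0) & 0x3 = 3
len signed 4b, MSB=0: value = 5

5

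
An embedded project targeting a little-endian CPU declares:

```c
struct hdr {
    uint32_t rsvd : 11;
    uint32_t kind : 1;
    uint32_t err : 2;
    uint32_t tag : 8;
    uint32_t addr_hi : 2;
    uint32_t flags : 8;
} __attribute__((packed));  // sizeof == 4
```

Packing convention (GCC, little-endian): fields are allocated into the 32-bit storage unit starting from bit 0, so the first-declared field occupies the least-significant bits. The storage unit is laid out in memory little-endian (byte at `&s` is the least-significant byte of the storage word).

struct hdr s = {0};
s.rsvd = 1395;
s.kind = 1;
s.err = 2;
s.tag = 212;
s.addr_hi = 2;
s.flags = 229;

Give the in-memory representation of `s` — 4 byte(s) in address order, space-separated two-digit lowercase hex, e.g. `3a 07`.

rsvd (11b) val=1395 bits=0x573 at bit 0: 0x00000573
kind (1b) val=1 bits=0x1 at bit 11: 0x00000d73
err (2b) val=2 bits=0x2 at bit 12: 0x00002d73
tag (8b) val=212 bits=0xd4 at bit 14: 0x00352d73
addr_hi (2b) val=2 bits=0x2 at bit 22: 0x00b52d73
flags (8b) val=229 bits=0xe5 at bit 24: 0xe5b52d73
word = 0xe5b52d73 → little-endian bytes:
  [0]=0x73  [1]=0x2d  [2]=0xb5  [3]=0xe5

73 2d b5 e5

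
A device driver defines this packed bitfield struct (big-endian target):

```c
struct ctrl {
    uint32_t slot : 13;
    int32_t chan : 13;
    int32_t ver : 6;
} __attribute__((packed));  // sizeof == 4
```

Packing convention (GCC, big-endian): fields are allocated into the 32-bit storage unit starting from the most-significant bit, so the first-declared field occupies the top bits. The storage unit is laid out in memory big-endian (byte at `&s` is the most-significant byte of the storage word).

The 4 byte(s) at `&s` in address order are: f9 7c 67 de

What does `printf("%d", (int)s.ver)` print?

[0]=0xf9 [1]=0x7c [2]=0x67 [3]=0xde (big-endian) → word 0xf97c67de
slot:13 @ bit 19 → (0xf97c67de>>19)&0x1fff = 0x1f2f
chan:13 @ bit 6 → (0xf97c67de>>6)&0x1fff = 0x119f
ver:6 @ bit 0 → (0xf97c67de>>0)&0x3f = 0x1e  ←
ver signed 6b, MSB=0: value = 30

30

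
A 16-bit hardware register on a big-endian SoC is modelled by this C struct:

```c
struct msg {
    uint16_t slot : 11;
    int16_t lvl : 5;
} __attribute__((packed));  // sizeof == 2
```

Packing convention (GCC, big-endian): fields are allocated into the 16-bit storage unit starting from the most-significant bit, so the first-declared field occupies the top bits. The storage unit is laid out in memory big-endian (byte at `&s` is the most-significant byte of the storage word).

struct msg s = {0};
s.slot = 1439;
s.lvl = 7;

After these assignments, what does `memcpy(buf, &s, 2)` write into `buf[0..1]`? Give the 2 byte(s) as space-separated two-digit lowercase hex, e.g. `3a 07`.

slot (11b) val=1439 bits=0x59f at bit 5: 0xb3e0
lvl (5b) val=7 bits=0x7 at bit 0: 0xb3e7
word = 0xb3e7 → big-endian bytes:
  [0]=0xb3  [1]=0xe7

b3 e7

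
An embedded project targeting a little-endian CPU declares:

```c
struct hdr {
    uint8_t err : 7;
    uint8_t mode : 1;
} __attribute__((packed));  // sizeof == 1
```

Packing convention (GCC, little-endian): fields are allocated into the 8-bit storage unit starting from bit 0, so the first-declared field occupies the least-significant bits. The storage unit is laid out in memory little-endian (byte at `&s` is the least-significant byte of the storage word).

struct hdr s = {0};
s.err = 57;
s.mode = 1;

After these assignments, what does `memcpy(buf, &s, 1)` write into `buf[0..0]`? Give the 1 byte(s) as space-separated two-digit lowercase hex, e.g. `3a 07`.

b9

err (7b) val=57 bits=0x39 at bit 0: 0x39
mode (1b) val=1 bits=0x1 at bit 7: 0xb9
word = 0xb9 → little-endian bytes:
  [0]=0xb9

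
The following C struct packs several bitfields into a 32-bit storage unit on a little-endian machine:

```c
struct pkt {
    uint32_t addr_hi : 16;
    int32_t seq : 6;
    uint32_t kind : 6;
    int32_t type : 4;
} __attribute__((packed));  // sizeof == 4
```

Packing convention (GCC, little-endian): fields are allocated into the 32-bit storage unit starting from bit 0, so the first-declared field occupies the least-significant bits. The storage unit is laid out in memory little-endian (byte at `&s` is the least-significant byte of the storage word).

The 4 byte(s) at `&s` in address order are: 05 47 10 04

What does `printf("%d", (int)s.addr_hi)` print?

18181

[0]=0x05 [1]=0x47 [2]=0x10 [3]=0x04 (little-endian) → word 0x04104705
addr_hi [0+:16] = (word>>0) & 0xffff = 18181  ←
seq [16+:6] = (word>>16) & 0x3f = 16
kind [22+:6] = (word>>22) & 0x3f = 16
type [28+:4] = (word>>28) & 0xf = 0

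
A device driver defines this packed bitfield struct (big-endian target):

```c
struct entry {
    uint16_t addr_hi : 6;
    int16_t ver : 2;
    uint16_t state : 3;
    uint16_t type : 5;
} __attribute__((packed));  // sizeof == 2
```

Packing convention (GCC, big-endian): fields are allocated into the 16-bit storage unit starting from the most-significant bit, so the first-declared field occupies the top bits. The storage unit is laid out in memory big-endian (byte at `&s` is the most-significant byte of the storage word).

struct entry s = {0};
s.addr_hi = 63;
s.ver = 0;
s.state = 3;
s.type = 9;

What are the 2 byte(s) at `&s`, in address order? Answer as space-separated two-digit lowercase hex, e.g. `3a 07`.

addr_hi (6b) val=63 bits=0x3f at bit 10: 0xfc00
ver (2b) val=0 bits=0x0 at bit 8: 0xfc00
state (3b) val=3 bits=0x3 at bit 5: 0xfc60
type (5b) val=9 bits=0x9 at bit 0: 0xfc69
word = 0xfc69 → big-endian bytes:
  [0]=0xfc  [1]=0x69

fc 69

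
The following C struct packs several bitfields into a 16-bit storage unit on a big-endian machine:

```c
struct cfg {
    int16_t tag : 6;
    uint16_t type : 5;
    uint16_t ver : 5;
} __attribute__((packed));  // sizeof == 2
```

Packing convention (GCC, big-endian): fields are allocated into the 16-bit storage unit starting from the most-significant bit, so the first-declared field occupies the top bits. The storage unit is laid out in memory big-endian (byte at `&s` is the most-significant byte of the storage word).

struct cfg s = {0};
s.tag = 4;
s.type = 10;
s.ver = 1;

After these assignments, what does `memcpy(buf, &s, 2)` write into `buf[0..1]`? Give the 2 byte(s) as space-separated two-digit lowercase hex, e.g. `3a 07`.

[10+:6] tag=4 & 0x3f = 0x4; word=0x1000
[5+:5] type=10 & 0x1f = 0xa; word=0x1140
[0+:5] ver=1 & 0x1f = 0x1; word=0x1141
word = 0x1141 → big-endian bytes:
  [0]=0x11  [1]=0x41

11 41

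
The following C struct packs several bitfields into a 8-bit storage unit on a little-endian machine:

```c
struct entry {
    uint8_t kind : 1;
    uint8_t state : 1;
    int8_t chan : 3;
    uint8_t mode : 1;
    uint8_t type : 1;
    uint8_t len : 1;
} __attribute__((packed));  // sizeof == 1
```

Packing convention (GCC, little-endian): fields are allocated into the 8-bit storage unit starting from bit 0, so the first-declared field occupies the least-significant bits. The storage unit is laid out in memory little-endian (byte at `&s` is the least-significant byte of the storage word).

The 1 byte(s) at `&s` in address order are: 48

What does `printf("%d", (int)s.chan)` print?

2

[0]=0x48 (little-endian) → word 0x48
kind:1 @ bit 0 → (0x48>>0)&0x1 = 0x0
state:1 @ bit 1 → (0x48>>1)&0x1 = 0x0
chan:3 @ bit 2 → (0x48>>2)&0x7 = 0x2  ←
mode:1 @ bit 5 → (0x48>>5)&0x1 = 0x0
type:1 @ bit 6 → (0x48>>6)&0x1 = 0x1
len:1 @ bit 7 → (0x48>>7)&0x1 = 0x0
chan signed 3b, MSB=0: value = 2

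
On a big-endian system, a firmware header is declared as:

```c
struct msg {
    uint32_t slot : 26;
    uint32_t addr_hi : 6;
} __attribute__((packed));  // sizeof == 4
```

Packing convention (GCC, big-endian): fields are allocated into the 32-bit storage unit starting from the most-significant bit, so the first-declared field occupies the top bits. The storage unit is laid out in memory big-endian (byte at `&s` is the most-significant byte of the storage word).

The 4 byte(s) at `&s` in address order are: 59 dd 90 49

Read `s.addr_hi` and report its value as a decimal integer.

9

[0]=0x59 [1]=0xdd [2]=0x90 [3]=0x49 (big-endian) → word 0x59dd9049
slot:26 @ bit 6 → (0x59dd9049>>6)&0x3ffffff = 0x1677641
addr_hi:6 @ bit 0 → (0x59dd9049>>0)&0x3f = 0x9  ←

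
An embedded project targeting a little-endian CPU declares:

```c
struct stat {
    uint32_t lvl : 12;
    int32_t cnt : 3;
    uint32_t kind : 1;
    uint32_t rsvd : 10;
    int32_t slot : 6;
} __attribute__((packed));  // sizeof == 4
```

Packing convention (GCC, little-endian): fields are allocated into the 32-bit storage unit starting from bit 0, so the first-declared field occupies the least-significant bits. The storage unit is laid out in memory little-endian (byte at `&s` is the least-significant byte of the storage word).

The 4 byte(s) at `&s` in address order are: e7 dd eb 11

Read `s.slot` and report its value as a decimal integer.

[0]=0xe7 [1]=0xdd [2]=0xeb [3]=0x11 (little-endian) → word 0x11ebdde7
lvl [0+:12] = (word>>0) & 0xfff = 3559
cnt [12+:3] = (word>>12) & 0x7 = 5
kind [15+:1] = (word>>15) & 0x1 = 1
rsvd [16+:10] = (word>>16) & 0x3ff = 491
slot [26+:6] = (word>>26) & 0x3f = 4  ←
slot signed 6b, MSB=0: value = 4

4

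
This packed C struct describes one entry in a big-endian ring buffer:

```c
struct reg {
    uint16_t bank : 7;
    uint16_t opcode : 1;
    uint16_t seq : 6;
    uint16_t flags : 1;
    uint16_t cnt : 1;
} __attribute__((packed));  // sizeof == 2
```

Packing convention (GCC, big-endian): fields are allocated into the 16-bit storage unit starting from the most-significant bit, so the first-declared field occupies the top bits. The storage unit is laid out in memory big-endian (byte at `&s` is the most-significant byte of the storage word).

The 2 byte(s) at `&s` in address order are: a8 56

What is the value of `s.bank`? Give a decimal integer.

84

[0]=0xa8 [1]=0x56 (big-endian) → word 0xa856
bank [9+:7] = (word>>9) & 0x7f = 84  ←
opcode [8+:1] = (word>>8) & 0x1 = 0
seq [2+:6] = (word>>2) & 0x3f = 21
flags [1+:1] = (word>>1) & 0x1 = 1
cnt [0+:1] = (word>>0) & 0x1 = 0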